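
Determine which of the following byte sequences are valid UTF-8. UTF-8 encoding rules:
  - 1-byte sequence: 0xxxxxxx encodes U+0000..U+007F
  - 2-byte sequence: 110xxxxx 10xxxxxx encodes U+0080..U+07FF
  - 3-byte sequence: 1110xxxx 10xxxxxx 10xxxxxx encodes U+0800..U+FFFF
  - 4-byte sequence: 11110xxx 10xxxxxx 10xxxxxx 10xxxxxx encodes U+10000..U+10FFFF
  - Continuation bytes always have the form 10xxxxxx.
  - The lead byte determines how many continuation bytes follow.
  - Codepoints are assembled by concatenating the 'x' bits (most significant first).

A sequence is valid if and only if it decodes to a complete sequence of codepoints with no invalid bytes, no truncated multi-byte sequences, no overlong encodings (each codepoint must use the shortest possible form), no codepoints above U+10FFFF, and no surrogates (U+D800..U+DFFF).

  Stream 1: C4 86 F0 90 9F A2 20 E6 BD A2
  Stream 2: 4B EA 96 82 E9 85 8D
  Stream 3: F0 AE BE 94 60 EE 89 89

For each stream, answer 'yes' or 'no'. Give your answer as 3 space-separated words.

Stream 1: decodes cleanly. VALID
Stream 2: decodes cleanly. VALID
Stream 3: decodes cleanly. VALID

Answer: yes yes yes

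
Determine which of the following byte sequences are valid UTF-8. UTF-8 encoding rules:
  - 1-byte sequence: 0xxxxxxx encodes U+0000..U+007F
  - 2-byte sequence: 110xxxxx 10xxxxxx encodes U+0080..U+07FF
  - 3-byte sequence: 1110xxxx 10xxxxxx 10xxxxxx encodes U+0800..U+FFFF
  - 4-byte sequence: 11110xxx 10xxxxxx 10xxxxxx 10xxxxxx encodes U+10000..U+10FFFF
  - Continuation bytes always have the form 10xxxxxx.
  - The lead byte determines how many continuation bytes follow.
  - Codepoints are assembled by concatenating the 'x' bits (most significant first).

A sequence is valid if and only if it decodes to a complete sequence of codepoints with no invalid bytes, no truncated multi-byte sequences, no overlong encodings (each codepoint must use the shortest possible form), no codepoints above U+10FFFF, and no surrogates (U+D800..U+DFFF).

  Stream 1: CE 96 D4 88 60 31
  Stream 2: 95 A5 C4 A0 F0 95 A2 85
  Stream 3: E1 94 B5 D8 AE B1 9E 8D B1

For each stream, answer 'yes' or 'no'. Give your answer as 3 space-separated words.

Answer: yes no no

Derivation:
Stream 1: decodes cleanly. VALID
Stream 2: error at byte offset 0. INVALID
Stream 3: error at byte offset 5. INVALID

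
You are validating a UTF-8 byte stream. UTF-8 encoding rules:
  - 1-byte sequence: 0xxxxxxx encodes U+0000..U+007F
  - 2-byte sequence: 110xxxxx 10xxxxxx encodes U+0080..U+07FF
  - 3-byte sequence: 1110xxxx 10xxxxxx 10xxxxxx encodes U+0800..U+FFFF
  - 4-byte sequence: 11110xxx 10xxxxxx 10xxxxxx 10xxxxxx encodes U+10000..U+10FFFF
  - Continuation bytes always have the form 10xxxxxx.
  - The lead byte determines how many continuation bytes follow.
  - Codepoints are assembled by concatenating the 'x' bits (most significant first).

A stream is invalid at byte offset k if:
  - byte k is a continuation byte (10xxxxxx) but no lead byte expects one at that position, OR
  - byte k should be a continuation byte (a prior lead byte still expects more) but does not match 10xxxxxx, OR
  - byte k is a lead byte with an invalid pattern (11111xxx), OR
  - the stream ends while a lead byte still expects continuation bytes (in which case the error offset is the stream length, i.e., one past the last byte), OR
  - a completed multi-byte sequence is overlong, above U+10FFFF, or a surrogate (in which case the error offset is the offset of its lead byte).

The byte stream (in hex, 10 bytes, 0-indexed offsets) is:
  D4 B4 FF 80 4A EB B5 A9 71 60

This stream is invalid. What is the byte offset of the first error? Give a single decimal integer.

Answer: 2

Derivation:
Byte[0]=D4: 2-byte lead, need 1 cont bytes. acc=0x14
Byte[1]=B4: continuation. acc=(acc<<6)|0x34=0x534
Completed: cp=U+0534 (starts at byte 0)
Byte[2]=FF: INVALID lead byte (not 0xxx/110x/1110/11110)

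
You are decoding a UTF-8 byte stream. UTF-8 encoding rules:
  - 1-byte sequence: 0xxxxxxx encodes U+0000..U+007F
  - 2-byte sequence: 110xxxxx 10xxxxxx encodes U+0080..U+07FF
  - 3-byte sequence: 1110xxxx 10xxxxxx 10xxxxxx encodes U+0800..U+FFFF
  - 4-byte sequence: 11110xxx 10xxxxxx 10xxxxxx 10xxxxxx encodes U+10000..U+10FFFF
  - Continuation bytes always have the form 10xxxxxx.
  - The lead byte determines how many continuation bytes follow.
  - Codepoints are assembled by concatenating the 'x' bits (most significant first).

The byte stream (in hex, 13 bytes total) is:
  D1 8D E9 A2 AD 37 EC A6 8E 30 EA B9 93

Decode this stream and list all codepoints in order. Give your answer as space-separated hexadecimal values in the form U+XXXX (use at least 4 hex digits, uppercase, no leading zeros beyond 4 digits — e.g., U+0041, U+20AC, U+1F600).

Byte[0]=D1: 2-byte lead, need 1 cont bytes. acc=0x11
Byte[1]=8D: continuation. acc=(acc<<6)|0x0D=0x44D
Completed: cp=U+044D (starts at byte 0)
Byte[2]=E9: 3-byte lead, need 2 cont bytes. acc=0x9
Byte[3]=A2: continuation. acc=(acc<<6)|0x22=0x262
Byte[4]=AD: continuation. acc=(acc<<6)|0x2D=0x98AD
Completed: cp=U+98AD (starts at byte 2)
Byte[5]=37: 1-byte ASCII. cp=U+0037
Byte[6]=EC: 3-byte lead, need 2 cont bytes. acc=0xC
Byte[7]=A6: continuation. acc=(acc<<6)|0x26=0x326
Byte[8]=8E: continuation. acc=(acc<<6)|0x0E=0xC98E
Completed: cp=U+C98E (starts at byte 6)
Byte[9]=30: 1-byte ASCII. cp=U+0030
Byte[10]=EA: 3-byte lead, need 2 cont bytes. acc=0xA
Byte[11]=B9: continuation. acc=(acc<<6)|0x39=0x2B9
Byte[12]=93: continuation. acc=(acc<<6)|0x13=0xAE53
Completed: cp=U+AE53 (starts at byte 10)

Answer: U+044D U+98AD U+0037 U+C98E U+0030 U+AE53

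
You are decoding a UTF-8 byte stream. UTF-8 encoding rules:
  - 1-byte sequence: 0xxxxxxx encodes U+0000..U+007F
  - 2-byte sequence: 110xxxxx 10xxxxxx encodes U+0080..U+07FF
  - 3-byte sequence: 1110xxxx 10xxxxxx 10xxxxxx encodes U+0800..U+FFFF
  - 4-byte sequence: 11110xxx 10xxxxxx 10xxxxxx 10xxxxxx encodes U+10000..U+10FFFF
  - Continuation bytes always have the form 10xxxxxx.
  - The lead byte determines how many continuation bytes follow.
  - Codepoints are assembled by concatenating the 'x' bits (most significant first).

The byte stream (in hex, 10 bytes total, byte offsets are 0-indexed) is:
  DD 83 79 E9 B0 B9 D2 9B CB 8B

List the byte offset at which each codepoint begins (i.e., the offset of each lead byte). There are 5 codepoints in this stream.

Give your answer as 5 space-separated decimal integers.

Byte[0]=DD: 2-byte lead, need 1 cont bytes. acc=0x1D
Byte[1]=83: continuation. acc=(acc<<6)|0x03=0x743
Completed: cp=U+0743 (starts at byte 0)
Byte[2]=79: 1-byte ASCII. cp=U+0079
Byte[3]=E9: 3-byte lead, need 2 cont bytes. acc=0x9
Byte[4]=B0: continuation. acc=(acc<<6)|0x30=0x270
Byte[5]=B9: continuation. acc=(acc<<6)|0x39=0x9C39
Completed: cp=U+9C39 (starts at byte 3)
Byte[6]=D2: 2-byte lead, need 1 cont bytes. acc=0x12
Byte[7]=9B: continuation. acc=(acc<<6)|0x1B=0x49B
Completed: cp=U+049B (starts at byte 6)
Byte[8]=CB: 2-byte lead, need 1 cont bytes. acc=0xB
Byte[9]=8B: continuation. acc=(acc<<6)|0x0B=0x2CB
Completed: cp=U+02CB (starts at byte 8)

Answer: 0 2 3 6 8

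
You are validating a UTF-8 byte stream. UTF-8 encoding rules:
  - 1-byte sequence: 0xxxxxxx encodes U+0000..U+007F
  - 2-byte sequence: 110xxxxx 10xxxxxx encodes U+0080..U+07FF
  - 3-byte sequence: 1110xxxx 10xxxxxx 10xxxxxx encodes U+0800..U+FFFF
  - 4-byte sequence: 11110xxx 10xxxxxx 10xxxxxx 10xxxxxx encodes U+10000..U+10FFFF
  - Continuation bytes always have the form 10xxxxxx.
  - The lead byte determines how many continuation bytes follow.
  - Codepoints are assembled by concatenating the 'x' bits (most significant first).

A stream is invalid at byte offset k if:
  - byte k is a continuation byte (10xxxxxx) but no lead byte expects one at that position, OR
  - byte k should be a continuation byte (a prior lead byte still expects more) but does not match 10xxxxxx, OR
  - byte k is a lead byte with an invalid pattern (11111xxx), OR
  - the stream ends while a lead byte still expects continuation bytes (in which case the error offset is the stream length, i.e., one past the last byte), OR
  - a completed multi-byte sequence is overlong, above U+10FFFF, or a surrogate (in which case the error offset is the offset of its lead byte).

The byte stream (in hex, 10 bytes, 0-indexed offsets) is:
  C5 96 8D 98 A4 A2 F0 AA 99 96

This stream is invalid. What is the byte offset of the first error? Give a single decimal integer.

Byte[0]=C5: 2-byte lead, need 1 cont bytes. acc=0x5
Byte[1]=96: continuation. acc=(acc<<6)|0x16=0x156
Completed: cp=U+0156 (starts at byte 0)
Byte[2]=8D: INVALID lead byte (not 0xxx/110x/1110/11110)

Answer: 2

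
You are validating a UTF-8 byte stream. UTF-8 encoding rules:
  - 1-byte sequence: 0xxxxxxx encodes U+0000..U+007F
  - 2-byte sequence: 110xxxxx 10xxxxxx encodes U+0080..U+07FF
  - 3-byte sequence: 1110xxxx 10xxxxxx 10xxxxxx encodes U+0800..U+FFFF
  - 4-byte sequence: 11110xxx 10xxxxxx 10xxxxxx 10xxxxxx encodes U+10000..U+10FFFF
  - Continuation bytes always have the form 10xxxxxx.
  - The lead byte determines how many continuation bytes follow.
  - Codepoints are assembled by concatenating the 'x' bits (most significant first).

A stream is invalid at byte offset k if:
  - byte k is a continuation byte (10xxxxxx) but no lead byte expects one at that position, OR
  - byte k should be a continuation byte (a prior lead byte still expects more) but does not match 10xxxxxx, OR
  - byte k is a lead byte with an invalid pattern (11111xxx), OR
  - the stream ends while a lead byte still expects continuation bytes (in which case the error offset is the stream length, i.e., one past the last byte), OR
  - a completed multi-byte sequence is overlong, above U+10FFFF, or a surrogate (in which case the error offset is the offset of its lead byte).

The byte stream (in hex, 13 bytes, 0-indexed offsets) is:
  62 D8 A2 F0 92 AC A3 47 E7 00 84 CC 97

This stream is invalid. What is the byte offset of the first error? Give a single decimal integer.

Byte[0]=62: 1-byte ASCII. cp=U+0062
Byte[1]=D8: 2-byte lead, need 1 cont bytes. acc=0x18
Byte[2]=A2: continuation. acc=(acc<<6)|0x22=0x622
Completed: cp=U+0622 (starts at byte 1)
Byte[3]=F0: 4-byte lead, need 3 cont bytes. acc=0x0
Byte[4]=92: continuation. acc=(acc<<6)|0x12=0x12
Byte[5]=AC: continuation. acc=(acc<<6)|0x2C=0x4AC
Byte[6]=A3: continuation. acc=(acc<<6)|0x23=0x12B23
Completed: cp=U+12B23 (starts at byte 3)
Byte[7]=47: 1-byte ASCII. cp=U+0047
Byte[8]=E7: 3-byte lead, need 2 cont bytes. acc=0x7
Byte[9]=00: expected 10xxxxxx continuation. INVALID

Answer: 9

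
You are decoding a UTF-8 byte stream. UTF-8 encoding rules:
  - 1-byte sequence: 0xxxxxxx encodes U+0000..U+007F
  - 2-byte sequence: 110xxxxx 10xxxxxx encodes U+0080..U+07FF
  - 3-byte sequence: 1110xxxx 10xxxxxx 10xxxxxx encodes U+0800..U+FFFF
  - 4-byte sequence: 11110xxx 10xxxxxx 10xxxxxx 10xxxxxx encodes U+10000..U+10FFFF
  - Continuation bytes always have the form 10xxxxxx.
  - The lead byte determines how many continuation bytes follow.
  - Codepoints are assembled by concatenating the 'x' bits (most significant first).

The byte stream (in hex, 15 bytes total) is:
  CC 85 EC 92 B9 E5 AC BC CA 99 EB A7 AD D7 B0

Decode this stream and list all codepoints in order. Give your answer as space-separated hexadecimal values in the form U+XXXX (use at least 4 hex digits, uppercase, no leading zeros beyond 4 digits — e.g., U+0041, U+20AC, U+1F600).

Byte[0]=CC: 2-byte lead, need 1 cont bytes. acc=0xC
Byte[1]=85: continuation. acc=(acc<<6)|0x05=0x305
Completed: cp=U+0305 (starts at byte 0)
Byte[2]=EC: 3-byte lead, need 2 cont bytes. acc=0xC
Byte[3]=92: continuation. acc=(acc<<6)|0x12=0x312
Byte[4]=B9: continuation. acc=(acc<<6)|0x39=0xC4B9
Completed: cp=U+C4B9 (starts at byte 2)
Byte[5]=E5: 3-byte lead, need 2 cont bytes. acc=0x5
Byte[6]=AC: continuation. acc=(acc<<6)|0x2C=0x16C
Byte[7]=BC: continuation. acc=(acc<<6)|0x3C=0x5B3C
Completed: cp=U+5B3C (starts at byte 5)
Byte[8]=CA: 2-byte lead, need 1 cont bytes. acc=0xA
Byte[9]=99: continuation. acc=(acc<<6)|0x19=0x299
Completed: cp=U+0299 (starts at byte 8)
Byte[10]=EB: 3-byte lead, need 2 cont bytes. acc=0xB
Byte[11]=A7: continuation. acc=(acc<<6)|0x27=0x2E7
Byte[12]=AD: continuation. acc=(acc<<6)|0x2D=0xB9ED
Completed: cp=U+B9ED (starts at byte 10)
Byte[13]=D7: 2-byte lead, need 1 cont bytes. acc=0x17
Byte[14]=B0: continuation. acc=(acc<<6)|0x30=0x5F0
Completed: cp=U+05F0 (starts at byte 13)

Answer: U+0305 U+C4B9 U+5B3C U+0299 U+B9ED U+05F0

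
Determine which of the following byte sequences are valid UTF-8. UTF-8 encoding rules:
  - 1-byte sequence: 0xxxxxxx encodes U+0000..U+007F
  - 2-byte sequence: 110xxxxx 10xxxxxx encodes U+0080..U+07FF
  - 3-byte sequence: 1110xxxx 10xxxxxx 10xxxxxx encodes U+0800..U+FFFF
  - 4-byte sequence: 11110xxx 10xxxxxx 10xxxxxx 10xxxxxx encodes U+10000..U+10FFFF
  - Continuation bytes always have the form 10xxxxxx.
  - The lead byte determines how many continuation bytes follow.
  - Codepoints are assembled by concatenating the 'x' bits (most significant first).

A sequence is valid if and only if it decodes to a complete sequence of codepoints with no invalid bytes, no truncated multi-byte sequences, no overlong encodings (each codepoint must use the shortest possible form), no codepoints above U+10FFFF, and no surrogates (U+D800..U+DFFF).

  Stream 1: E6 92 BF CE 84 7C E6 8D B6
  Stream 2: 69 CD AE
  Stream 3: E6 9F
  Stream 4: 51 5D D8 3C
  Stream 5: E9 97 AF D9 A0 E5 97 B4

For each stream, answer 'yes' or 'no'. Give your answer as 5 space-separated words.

Stream 1: decodes cleanly. VALID
Stream 2: decodes cleanly. VALID
Stream 3: error at byte offset 2. INVALID
Stream 4: error at byte offset 3. INVALID
Stream 5: decodes cleanly. VALID

Answer: yes yes no no yes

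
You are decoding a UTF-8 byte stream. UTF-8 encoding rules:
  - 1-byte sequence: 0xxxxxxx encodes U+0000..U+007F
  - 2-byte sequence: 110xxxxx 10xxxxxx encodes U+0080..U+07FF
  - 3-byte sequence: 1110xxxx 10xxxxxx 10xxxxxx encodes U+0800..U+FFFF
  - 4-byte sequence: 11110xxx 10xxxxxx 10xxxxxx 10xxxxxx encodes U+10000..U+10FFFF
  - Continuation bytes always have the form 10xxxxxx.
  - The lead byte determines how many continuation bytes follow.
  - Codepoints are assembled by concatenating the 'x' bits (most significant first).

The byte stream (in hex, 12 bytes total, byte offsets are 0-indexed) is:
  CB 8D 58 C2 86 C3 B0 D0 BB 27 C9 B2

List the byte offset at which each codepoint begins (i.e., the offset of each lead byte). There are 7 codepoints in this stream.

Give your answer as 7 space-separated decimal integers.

Answer: 0 2 3 5 7 9 10

Derivation:
Byte[0]=CB: 2-byte lead, need 1 cont bytes. acc=0xB
Byte[1]=8D: continuation. acc=(acc<<6)|0x0D=0x2CD
Completed: cp=U+02CD (starts at byte 0)
Byte[2]=58: 1-byte ASCII. cp=U+0058
Byte[3]=C2: 2-byte lead, need 1 cont bytes. acc=0x2
Byte[4]=86: continuation. acc=(acc<<6)|0x06=0x86
Completed: cp=U+0086 (starts at byte 3)
Byte[5]=C3: 2-byte lead, need 1 cont bytes. acc=0x3
Byte[6]=B0: continuation. acc=(acc<<6)|0x30=0xF0
Completed: cp=U+00F0 (starts at byte 5)
Byte[7]=D0: 2-byte lead, need 1 cont bytes. acc=0x10
Byte[8]=BB: continuation. acc=(acc<<6)|0x3B=0x43B
Completed: cp=U+043B (starts at byte 7)
Byte[9]=27: 1-byte ASCII. cp=U+0027
Byte[10]=C9: 2-byte lead, need 1 cont bytes. acc=0x9
Byte[11]=B2: continuation. acc=(acc<<6)|0x32=0x272
Completed: cp=U+0272 (starts at byte 10)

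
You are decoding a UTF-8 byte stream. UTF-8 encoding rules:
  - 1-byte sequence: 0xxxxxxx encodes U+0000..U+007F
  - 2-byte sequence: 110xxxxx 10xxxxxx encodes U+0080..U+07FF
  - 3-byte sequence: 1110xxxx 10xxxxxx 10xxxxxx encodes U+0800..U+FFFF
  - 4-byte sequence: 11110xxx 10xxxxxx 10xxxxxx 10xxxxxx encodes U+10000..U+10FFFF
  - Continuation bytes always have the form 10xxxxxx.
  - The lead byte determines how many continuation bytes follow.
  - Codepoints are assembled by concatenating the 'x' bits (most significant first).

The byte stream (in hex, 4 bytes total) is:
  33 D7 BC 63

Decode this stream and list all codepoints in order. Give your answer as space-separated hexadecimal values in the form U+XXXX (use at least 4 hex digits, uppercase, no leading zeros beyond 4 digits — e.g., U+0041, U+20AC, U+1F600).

Answer: U+0033 U+05FC U+0063

Derivation:
Byte[0]=33: 1-byte ASCII. cp=U+0033
Byte[1]=D7: 2-byte lead, need 1 cont bytes. acc=0x17
Byte[2]=BC: continuation. acc=(acc<<6)|0x3C=0x5FC
Completed: cp=U+05FC (starts at byte 1)
Byte[3]=63: 1-byte ASCII. cp=U+0063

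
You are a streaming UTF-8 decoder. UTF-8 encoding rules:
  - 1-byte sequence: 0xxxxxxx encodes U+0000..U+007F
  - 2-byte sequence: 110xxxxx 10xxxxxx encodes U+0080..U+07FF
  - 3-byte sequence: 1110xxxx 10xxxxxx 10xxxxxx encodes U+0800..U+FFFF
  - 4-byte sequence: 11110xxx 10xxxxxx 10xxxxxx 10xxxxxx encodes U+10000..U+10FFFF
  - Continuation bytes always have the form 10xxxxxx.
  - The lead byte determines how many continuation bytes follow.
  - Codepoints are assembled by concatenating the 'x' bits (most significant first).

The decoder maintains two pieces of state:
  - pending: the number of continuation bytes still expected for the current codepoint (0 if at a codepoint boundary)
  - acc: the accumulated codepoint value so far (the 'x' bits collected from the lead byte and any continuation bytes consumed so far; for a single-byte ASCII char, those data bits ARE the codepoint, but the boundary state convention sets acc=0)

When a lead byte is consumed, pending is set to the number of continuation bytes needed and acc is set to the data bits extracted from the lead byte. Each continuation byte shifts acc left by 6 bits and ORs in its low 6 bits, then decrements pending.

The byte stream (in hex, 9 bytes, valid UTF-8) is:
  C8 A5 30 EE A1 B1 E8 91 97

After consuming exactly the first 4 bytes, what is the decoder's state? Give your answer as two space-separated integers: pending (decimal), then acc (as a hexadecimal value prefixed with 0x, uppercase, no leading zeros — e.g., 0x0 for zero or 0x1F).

Answer: 2 0xE

Derivation:
Byte[0]=C8: 2-byte lead. pending=1, acc=0x8
Byte[1]=A5: continuation. acc=(acc<<6)|0x25=0x225, pending=0
Byte[2]=30: 1-byte. pending=0, acc=0x0
Byte[3]=EE: 3-byte lead. pending=2, acc=0xE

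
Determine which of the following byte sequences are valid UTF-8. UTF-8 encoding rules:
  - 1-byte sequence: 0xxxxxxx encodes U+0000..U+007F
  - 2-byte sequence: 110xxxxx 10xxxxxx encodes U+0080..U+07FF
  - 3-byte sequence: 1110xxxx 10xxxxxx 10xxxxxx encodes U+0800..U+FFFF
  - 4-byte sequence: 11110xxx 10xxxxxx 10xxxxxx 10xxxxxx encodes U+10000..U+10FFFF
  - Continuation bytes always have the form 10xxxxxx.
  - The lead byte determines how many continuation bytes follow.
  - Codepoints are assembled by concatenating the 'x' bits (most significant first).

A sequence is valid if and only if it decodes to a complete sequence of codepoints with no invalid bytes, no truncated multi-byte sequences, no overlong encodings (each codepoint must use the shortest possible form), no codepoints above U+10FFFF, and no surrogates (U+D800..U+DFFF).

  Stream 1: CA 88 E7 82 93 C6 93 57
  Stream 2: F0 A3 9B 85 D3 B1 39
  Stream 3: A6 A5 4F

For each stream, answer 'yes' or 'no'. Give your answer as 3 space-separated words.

Answer: yes yes no

Derivation:
Stream 1: decodes cleanly. VALID
Stream 2: decodes cleanly. VALID
Stream 3: error at byte offset 0. INVALID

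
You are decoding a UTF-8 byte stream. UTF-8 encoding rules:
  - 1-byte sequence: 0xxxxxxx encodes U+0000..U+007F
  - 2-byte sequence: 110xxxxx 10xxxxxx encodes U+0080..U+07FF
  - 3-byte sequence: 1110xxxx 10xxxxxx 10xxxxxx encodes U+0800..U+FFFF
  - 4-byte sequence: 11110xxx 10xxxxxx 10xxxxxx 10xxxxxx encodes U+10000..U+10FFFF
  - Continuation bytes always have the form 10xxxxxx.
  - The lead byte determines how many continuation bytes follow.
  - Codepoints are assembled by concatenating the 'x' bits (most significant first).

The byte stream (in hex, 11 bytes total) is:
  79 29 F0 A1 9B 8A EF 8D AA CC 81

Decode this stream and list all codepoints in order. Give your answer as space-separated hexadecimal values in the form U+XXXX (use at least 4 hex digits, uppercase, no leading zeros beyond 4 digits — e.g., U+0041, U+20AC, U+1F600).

Answer: U+0079 U+0029 U+216CA U+F36A U+0301

Derivation:
Byte[0]=79: 1-byte ASCII. cp=U+0079
Byte[1]=29: 1-byte ASCII. cp=U+0029
Byte[2]=F0: 4-byte lead, need 3 cont bytes. acc=0x0
Byte[3]=A1: continuation. acc=(acc<<6)|0x21=0x21
Byte[4]=9B: continuation. acc=(acc<<6)|0x1B=0x85B
Byte[5]=8A: continuation. acc=(acc<<6)|0x0A=0x216CA
Completed: cp=U+216CA (starts at byte 2)
Byte[6]=EF: 3-byte lead, need 2 cont bytes. acc=0xF
Byte[7]=8D: continuation. acc=(acc<<6)|0x0D=0x3CD
Byte[8]=AA: continuation. acc=(acc<<6)|0x2A=0xF36A
Completed: cp=U+F36A (starts at byte 6)
Byte[9]=CC: 2-byte lead, need 1 cont bytes. acc=0xC
Byte[10]=81: continuation. acc=(acc<<6)|0x01=0x301
Completed: cp=U+0301 (starts at byte 9)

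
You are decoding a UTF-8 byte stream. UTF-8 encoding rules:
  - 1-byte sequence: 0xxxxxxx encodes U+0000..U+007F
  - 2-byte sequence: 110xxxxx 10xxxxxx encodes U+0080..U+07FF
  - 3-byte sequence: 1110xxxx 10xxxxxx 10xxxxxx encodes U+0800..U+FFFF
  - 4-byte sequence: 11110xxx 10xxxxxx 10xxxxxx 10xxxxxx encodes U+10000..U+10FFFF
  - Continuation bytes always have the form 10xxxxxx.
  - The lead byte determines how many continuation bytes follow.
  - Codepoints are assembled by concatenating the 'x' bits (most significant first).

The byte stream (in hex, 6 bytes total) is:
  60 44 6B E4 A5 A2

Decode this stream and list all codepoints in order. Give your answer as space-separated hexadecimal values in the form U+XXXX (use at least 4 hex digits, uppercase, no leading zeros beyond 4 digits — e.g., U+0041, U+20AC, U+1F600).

Answer: U+0060 U+0044 U+006B U+4962

Derivation:
Byte[0]=60: 1-byte ASCII. cp=U+0060
Byte[1]=44: 1-byte ASCII. cp=U+0044
Byte[2]=6B: 1-byte ASCII. cp=U+006B
Byte[3]=E4: 3-byte lead, need 2 cont bytes. acc=0x4
Byte[4]=A5: continuation. acc=(acc<<6)|0x25=0x125
Byte[5]=A2: continuation. acc=(acc<<6)|0x22=0x4962
Completed: cp=U+4962 (starts at byte 3)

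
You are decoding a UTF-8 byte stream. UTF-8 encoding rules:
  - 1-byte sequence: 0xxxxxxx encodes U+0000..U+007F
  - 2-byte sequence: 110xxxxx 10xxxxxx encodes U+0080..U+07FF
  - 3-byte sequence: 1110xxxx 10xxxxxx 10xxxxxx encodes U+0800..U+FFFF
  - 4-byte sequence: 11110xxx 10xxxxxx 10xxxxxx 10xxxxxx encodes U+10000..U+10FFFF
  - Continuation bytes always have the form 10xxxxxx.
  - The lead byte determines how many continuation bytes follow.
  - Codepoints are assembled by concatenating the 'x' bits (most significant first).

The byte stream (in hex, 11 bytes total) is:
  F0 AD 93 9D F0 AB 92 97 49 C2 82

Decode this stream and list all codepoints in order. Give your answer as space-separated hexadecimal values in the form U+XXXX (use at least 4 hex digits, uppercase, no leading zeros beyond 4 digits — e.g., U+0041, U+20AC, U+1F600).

Answer: U+2D4DD U+2B497 U+0049 U+0082

Derivation:
Byte[0]=F0: 4-byte lead, need 3 cont bytes. acc=0x0
Byte[1]=AD: continuation. acc=(acc<<6)|0x2D=0x2D
Byte[2]=93: continuation. acc=(acc<<6)|0x13=0xB53
Byte[3]=9D: continuation. acc=(acc<<6)|0x1D=0x2D4DD
Completed: cp=U+2D4DD (starts at byte 0)
Byte[4]=F0: 4-byte lead, need 3 cont bytes. acc=0x0
Byte[5]=AB: continuation. acc=(acc<<6)|0x2B=0x2B
Byte[6]=92: continuation. acc=(acc<<6)|0x12=0xAD2
Byte[7]=97: continuation. acc=(acc<<6)|0x17=0x2B497
Completed: cp=U+2B497 (starts at byte 4)
Byte[8]=49: 1-byte ASCII. cp=U+0049
Byte[9]=C2: 2-byte lead, need 1 cont bytes. acc=0x2
Byte[10]=82: continuation. acc=(acc<<6)|0x02=0x82
Completed: cp=U+0082 (starts at byte 9)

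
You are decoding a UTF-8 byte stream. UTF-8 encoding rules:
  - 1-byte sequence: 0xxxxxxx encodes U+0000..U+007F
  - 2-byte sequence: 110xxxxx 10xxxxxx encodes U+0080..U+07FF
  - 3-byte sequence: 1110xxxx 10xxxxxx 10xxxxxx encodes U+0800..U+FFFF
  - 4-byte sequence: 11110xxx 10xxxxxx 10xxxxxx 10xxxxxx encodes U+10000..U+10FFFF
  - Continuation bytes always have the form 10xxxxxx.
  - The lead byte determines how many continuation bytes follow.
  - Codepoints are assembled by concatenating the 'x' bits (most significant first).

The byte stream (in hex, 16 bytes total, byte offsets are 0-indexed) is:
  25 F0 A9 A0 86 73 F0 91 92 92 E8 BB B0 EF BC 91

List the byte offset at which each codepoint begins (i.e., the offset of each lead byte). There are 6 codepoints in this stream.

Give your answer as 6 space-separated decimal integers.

Answer: 0 1 5 6 10 13

Derivation:
Byte[0]=25: 1-byte ASCII. cp=U+0025
Byte[1]=F0: 4-byte lead, need 3 cont bytes. acc=0x0
Byte[2]=A9: continuation. acc=(acc<<6)|0x29=0x29
Byte[3]=A0: continuation. acc=(acc<<6)|0x20=0xA60
Byte[4]=86: continuation. acc=(acc<<6)|0x06=0x29806
Completed: cp=U+29806 (starts at byte 1)
Byte[5]=73: 1-byte ASCII. cp=U+0073
Byte[6]=F0: 4-byte lead, need 3 cont bytes. acc=0x0
Byte[7]=91: continuation. acc=(acc<<6)|0x11=0x11
Byte[8]=92: continuation. acc=(acc<<6)|0x12=0x452
Byte[9]=92: continuation. acc=(acc<<6)|0x12=0x11492
Completed: cp=U+11492 (starts at byte 6)
Byte[10]=E8: 3-byte lead, need 2 cont bytes. acc=0x8
Byte[11]=BB: continuation. acc=(acc<<6)|0x3B=0x23B
Byte[12]=B0: continuation. acc=(acc<<6)|0x30=0x8EF0
Completed: cp=U+8EF0 (starts at byte 10)
Byte[13]=EF: 3-byte lead, need 2 cont bytes. acc=0xF
Byte[14]=BC: continuation. acc=(acc<<6)|0x3C=0x3FC
Byte[15]=91: continuation. acc=(acc<<6)|0x11=0xFF11
Completed: cp=U+FF11 (starts at byte 13)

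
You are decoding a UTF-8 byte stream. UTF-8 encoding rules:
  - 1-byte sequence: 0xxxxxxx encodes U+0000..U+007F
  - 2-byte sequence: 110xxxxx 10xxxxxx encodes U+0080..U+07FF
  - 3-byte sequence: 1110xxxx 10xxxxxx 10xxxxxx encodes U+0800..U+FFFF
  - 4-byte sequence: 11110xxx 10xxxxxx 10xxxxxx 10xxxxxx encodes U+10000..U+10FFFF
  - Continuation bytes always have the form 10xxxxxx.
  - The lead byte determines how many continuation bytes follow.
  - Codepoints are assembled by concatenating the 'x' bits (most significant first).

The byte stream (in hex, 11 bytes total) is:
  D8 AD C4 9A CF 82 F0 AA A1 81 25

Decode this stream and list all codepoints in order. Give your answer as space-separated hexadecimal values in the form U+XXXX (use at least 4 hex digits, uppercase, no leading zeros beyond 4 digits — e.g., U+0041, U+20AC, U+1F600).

Answer: U+062D U+011A U+03C2 U+2A841 U+0025

Derivation:
Byte[0]=D8: 2-byte lead, need 1 cont bytes. acc=0x18
Byte[1]=AD: continuation. acc=(acc<<6)|0x2D=0x62D
Completed: cp=U+062D (starts at byte 0)
Byte[2]=C4: 2-byte lead, need 1 cont bytes. acc=0x4
Byte[3]=9A: continuation. acc=(acc<<6)|0x1A=0x11A
Completed: cp=U+011A (starts at byte 2)
Byte[4]=CF: 2-byte lead, need 1 cont bytes. acc=0xF
Byte[5]=82: continuation. acc=(acc<<6)|0x02=0x3C2
Completed: cp=U+03C2 (starts at byte 4)
Byte[6]=F0: 4-byte lead, need 3 cont bytes. acc=0x0
Byte[7]=AA: continuation. acc=(acc<<6)|0x2A=0x2A
Byte[8]=A1: continuation. acc=(acc<<6)|0x21=0xAA1
Byte[9]=81: continuation. acc=(acc<<6)|0x01=0x2A841
Completed: cp=U+2A841 (starts at byte 6)
Byte[10]=25: 1-byte ASCII. cp=U+0025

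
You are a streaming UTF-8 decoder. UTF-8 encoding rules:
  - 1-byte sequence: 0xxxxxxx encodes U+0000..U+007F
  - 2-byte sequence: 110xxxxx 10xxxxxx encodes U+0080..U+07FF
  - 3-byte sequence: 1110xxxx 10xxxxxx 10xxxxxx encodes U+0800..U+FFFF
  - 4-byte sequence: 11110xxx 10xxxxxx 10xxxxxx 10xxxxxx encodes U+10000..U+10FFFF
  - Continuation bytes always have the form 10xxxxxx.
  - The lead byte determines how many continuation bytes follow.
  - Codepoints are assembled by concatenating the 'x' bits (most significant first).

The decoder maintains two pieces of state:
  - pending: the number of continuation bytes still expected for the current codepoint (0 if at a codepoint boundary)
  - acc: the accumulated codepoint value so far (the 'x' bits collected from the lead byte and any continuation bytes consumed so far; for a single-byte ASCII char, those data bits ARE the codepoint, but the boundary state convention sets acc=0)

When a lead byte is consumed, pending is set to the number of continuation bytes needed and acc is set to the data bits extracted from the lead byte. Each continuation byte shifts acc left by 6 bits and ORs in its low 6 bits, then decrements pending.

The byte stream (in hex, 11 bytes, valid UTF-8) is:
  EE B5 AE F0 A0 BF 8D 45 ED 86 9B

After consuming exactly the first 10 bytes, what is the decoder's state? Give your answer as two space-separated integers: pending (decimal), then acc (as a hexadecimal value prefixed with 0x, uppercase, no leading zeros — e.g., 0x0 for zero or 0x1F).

Byte[0]=EE: 3-byte lead. pending=2, acc=0xE
Byte[1]=B5: continuation. acc=(acc<<6)|0x35=0x3B5, pending=1
Byte[2]=AE: continuation. acc=(acc<<6)|0x2E=0xED6E, pending=0
Byte[3]=F0: 4-byte lead. pending=3, acc=0x0
Byte[4]=A0: continuation. acc=(acc<<6)|0x20=0x20, pending=2
Byte[5]=BF: continuation. acc=(acc<<6)|0x3F=0x83F, pending=1
Byte[6]=8D: continuation. acc=(acc<<6)|0x0D=0x20FCD, pending=0
Byte[7]=45: 1-byte. pending=0, acc=0x0
Byte[8]=ED: 3-byte lead. pending=2, acc=0xD
Byte[9]=86: continuation. acc=(acc<<6)|0x06=0x346, pending=1

Answer: 1 0x346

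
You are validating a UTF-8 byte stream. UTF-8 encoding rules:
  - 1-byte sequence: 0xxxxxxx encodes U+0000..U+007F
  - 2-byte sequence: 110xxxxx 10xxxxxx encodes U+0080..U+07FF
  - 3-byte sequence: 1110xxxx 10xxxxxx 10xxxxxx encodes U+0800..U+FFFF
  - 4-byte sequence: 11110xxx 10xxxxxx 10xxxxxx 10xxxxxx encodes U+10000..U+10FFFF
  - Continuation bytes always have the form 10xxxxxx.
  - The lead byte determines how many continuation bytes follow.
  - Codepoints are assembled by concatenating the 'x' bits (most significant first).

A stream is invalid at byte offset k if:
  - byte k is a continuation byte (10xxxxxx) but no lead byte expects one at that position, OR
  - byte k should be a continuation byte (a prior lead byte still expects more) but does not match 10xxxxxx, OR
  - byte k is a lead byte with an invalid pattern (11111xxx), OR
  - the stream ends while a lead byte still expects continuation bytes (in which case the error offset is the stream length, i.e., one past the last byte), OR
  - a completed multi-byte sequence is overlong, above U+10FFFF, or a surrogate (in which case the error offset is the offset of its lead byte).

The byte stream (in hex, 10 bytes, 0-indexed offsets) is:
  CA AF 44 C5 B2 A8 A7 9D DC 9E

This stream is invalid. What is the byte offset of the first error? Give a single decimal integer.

Answer: 5

Derivation:
Byte[0]=CA: 2-byte lead, need 1 cont bytes. acc=0xA
Byte[1]=AF: continuation. acc=(acc<<6)|0x2F=0x2AF
Completed: cp=U+02AF (starts at byte 0)
Byte[2]=44: 1-byte ASCII. cp=U+0044
Byte[3]=C5: 2-byte lead, need 1 cont bytes. acc=0x5
Byte[4]=B2: continuation. acc=(acc<<6)|0x32=0x172
Completed: cp=U+0172 (starts at byte 3)
Byte[5]=A8: INVALID lead byte (not 0xxx/110x/1110/11110)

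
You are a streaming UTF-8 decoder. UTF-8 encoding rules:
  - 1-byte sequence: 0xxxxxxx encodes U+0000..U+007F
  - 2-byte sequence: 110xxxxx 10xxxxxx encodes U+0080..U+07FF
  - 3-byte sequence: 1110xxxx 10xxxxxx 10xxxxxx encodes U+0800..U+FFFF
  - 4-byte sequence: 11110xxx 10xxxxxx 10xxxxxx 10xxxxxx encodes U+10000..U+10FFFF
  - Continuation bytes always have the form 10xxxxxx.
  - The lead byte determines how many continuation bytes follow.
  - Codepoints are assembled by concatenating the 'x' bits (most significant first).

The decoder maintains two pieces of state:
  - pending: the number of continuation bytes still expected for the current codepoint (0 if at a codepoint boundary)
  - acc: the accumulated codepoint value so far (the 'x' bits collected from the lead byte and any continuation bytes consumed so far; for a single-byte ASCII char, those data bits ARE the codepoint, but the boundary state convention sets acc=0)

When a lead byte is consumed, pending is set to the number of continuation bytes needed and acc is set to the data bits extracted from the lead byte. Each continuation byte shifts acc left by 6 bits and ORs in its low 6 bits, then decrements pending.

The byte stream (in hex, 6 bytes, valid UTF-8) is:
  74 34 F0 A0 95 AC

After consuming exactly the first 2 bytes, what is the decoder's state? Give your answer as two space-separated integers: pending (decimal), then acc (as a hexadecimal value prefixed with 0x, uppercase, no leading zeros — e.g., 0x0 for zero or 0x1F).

Answer: 0 0x0

Derivation:
Byte[0]=74: 1-byte. pending=0, acc=0x0
Byte[1]=34: 1-byte. pending=0, acc=0x0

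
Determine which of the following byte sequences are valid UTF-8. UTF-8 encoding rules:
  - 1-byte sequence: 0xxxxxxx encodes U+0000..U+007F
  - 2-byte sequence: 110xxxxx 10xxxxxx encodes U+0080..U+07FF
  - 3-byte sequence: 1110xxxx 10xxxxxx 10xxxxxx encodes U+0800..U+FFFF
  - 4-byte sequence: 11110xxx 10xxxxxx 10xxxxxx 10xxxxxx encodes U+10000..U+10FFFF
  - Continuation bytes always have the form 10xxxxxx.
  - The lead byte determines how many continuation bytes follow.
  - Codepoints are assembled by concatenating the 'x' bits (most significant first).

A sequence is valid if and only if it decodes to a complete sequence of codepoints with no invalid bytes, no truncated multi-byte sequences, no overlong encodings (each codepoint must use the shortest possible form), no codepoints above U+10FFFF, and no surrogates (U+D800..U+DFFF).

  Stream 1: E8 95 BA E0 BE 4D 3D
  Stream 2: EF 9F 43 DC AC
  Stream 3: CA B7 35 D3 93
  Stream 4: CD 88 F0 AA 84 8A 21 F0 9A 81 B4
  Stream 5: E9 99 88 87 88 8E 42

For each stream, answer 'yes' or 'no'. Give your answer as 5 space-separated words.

Stream 1: error at byte offset 5. INVALID
Stream 2: error at byte offset 2. INVALID
Stream 3: decodes cleanly. VALID
Stream 4: decodes cleanly. VALID
Stream 5: error at byte offset 3. INVALID

Answer: no no yes yes no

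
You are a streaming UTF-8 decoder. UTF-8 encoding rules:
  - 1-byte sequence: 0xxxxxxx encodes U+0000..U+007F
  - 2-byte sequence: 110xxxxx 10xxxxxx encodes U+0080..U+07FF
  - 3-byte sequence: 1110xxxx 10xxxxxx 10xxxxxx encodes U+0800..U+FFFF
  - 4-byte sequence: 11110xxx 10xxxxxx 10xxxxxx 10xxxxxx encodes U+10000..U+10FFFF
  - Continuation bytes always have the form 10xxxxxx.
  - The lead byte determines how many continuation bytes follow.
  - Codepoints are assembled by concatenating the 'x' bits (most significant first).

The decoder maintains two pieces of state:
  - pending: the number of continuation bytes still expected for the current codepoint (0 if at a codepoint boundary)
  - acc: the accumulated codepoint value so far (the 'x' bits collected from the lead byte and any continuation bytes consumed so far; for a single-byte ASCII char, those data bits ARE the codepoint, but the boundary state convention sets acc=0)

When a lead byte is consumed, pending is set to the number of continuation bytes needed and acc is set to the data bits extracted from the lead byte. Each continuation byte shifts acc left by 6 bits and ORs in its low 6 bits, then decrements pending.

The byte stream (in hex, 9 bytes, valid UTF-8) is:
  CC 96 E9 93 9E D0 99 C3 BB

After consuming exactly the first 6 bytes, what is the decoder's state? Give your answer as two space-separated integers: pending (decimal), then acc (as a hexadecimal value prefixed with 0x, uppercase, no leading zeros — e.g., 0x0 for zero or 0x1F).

Answer: 1 0x10

Derivation:
Byte[0]=CC: 2-byte lead. pending=1, acc=0xC
Byte[1]=96: continuation. acc=(acc<<6)|0x16=0x316, pending=0
Byte[2]=E9: 3-byte lead. pending=2, acc=0x9
Byte[3]=93: continuation. acc=(acc<<6)|0x13=0x253, pending=1
Byte[4]=9E: continuation. acc=(acc<<6)|0x1E=0x94DE, pending=0
Byte[5]=D0: 2-byte lead. pending=1, acc=0x10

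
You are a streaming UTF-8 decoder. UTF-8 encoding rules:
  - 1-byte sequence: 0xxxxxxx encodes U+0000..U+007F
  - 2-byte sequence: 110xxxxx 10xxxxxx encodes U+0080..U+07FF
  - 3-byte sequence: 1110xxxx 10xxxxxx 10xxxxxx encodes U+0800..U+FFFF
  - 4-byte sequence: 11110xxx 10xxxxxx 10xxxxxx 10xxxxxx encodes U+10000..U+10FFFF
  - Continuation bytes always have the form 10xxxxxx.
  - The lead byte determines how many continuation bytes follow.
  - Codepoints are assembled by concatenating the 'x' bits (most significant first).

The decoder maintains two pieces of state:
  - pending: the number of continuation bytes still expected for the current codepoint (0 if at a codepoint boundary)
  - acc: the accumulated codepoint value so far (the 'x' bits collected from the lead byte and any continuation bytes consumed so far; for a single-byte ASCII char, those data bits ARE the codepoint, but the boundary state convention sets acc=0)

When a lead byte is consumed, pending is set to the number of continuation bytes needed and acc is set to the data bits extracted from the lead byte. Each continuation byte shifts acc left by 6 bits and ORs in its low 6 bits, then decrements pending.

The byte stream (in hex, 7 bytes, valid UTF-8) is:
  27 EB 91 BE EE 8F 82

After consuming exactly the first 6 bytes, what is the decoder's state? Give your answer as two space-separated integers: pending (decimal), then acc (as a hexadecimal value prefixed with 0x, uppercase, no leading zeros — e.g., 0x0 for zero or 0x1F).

Answer: 1 0x38F

Derivation:
Byte[0]=27: 1-byte. pending=0, acc=0x0
Byte[1]=EB: 3-byte lead. pending=2, acc=0xB
Byte[2]=91: continuation. acc=(acc<<6)|0x11=0x2D1, pending=1
Byte[3]=BE: continuation. acc=(acc<<6)|0x3E=0xB47E, pending=0
Byte[4]=EE: 3-byte lead. pending=2, acc=0xE
Byte[5]=8F: continuation. acc=(acc<<6)|0x0F=0x38F, pending=1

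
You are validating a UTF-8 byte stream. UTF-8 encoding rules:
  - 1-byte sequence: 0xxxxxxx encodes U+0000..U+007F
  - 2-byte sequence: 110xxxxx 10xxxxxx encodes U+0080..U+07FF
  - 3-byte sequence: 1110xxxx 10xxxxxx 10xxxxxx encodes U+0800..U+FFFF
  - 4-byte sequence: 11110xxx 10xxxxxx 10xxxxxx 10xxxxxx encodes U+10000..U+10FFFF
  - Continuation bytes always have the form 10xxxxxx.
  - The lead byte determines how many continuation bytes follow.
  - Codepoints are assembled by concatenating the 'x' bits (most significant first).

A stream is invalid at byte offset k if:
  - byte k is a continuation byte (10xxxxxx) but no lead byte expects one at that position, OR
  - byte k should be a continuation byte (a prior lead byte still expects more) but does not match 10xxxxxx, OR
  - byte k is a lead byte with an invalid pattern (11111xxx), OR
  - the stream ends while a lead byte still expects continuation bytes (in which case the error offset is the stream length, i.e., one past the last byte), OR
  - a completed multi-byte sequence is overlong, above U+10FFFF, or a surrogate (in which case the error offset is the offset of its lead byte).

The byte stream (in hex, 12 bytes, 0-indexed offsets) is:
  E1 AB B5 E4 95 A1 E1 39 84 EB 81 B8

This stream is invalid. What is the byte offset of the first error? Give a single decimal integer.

Byte[0]=E1: 3-byte lead, need 2 cont bytes. acc=0x1
Byte[1]=AB: continuation. acc=(acc<<6)|0x2B=0x6B
Byte[2]=B5: continuation. acc=(acc<<6)|0x35=0x1AF5
Completed: cp=U+1AF5 (starts at byte 0)
Byte[3]=E4: 3-byte lead, need 2 cont bytes. acc=0x4
Byte[4]=95: continuation. acc=(acc<<6)|0x15=0x115
Byte[5]=A1: continuation. acc=(acc<<6)|0x21=0x4561
Completed: cp=U+4561 (starts at byte 3)
Byte[6]=E1: 3-byte lead, need 2 cont bytes. acc=0x1
Byte[7]=39: expected 10xxxxxx continuation. INVALID

Answer: 7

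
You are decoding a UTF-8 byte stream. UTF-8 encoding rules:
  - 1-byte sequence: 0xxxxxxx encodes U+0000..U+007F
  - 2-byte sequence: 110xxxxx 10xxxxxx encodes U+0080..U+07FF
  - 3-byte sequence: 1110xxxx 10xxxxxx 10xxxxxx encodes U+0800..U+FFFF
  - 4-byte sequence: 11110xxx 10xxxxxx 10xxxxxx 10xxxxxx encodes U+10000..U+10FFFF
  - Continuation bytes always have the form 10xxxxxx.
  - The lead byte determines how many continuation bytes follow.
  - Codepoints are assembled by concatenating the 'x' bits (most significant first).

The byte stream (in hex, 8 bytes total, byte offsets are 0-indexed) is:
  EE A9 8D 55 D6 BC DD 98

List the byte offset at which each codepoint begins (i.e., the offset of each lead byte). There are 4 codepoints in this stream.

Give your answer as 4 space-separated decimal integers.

Byte[0]=EE: 3-byte lead, need 2 cont bytes. acc=0xE
Byte[1]=A9: continuation. acc=(acc<<6)|0x29=0x3A9
Byte[2]=8D: continuation. acc=(acc<<6)|0x0D=0xEA4D
Completed: cp=U+EA4D (starts at byte 0)
Byte[3]=55: 1-byte ASCII. cp=U+0055
Byte[4]=D6: 2-byte lead, need 1 cont bytes. acc=0x16
Byte[5]=BC: continuation. acc=(acc<<6)|0x3C=0x5BC
Completed: cp=U+05BC (starts at byte 4)
Byte[6]=DD: 2-byte lead, need 1 cont bytes. acc=0x1D
Byte[7]=98: continuation. acc=(acc<<6)|0x18=0x758
Completed: cp=U+0758 (starts at byte 6)

Answer: 0 3 4 6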